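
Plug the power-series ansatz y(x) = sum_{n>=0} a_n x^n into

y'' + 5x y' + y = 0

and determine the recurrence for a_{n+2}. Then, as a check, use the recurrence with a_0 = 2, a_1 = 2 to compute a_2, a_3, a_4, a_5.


Substitute y = sum_n a_n x^n.
y''(x) has coefficient (n+2)(n+1) a_{n+2} at x^n;
5 x y'(x) has coefficient 5 n a_n at x^n (shift);
y(x) has coefficient 1 a_n at x^n.
Matching x^n: (n+2)(n+1) a_{n+2} + (5n + 1) a_n = 0.
Thus a_{n+2} = (-5n - 1) / ((n+1)(n+2)) * a_n.

Check with a_0 = 2, a_1 = 2 (apply the recurrence for n = 0, 1, 2, 3): a_0 = 2, a_1 = 2, a_2 = -1, a_3 = -2, a_4 = 11/12, a_5 = 8/5.

a_(n+2) = (-5n - 1) / ((n+1)(n+2)) * a_n; check: a_0 = 2, a_1 = 2, a_2 = -1, a_3 = -2, a_4 = 11/12, a_5 = 8/5


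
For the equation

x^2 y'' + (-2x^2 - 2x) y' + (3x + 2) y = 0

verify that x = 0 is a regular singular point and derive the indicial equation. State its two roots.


Divide by x^2 to reach normal form y'' + P_1(x) y' + P_2(x) y = 0 with P_1(x) = -2 - 2/x and P_2(x) = 3/x + 2/x^2.
x = 0 is a singular point because the y'-coefficient -2 - 2/x has a pole at x = 0 and the y-coefficient 3/x + 2/x^2 has a pole at x = 0.
It is a regular singular point because x P_1(x) = p(x) = -2x - 2 and x^2 P_2(x) = q(x) = 3x + 2 are polynomials, hence analytic at x = 0.
p(0) = -2,  q(0) = 2.
Indicial equation: r(r-1) + p(0) r + q(0) = 0, i.e. r^2 + (p(0) - 1) r + q(0) = 0, i.e. r^2 - 3 r + 2 = 0.
Discriminant: (-3)^2 - 4(2) = 1, so r = (3 ± 1)/2.
Solving: r_1 = 2, r_2 = 1.

indicial: r^2 - 3 r + 2 = 0; roots r_1 = 2, r_2 = 1


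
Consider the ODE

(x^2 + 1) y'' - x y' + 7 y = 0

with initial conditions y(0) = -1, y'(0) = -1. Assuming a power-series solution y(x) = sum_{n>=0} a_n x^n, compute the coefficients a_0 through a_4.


Ansatz: y(x) = sum_{n>=0} a_n x^n, so y'(x) = sum_{n>=1} n a_n x^(n-1) and y''(x) = sum_{n>=2} n(n-1) a_n x^(n-2).
Substitute into P(x) y'' + Q(x) y' + R(x) y = 0 with P(x) = x^2 + 1, Q(x) = -x, R(x) = 7, and match powers of x.
Initial conditions: a_0 = -1, a_1 = -1.
Setting the coefficient of each power of x to zero and solving order by order (substituting the coefficients already found):
  x^0: 2 a_2 + 7 a_0 = 0  ->  2 a_2 = -7 a_0 = 7  ->  a_2 = 7/2
  x^1: 6 a_3 + 6 a_1 = 0  ->  6 a_3 = -6 a_1 = 6  ->  a_3 = 1
  x^2: 12 a_4 + 7 a_2 = 0  ->  12 a_4 = -7 a_2 = -49/2  ->  a_4 = -49/24
Truncated series: y(x) = -1 - x + (7/2) x^2 + x^3 - (49/24) x^4 + O(x^5).

a_0 = -1; a_1 = -1; a_2 = 7/2; a_3 = 1; a_4 = -49/24


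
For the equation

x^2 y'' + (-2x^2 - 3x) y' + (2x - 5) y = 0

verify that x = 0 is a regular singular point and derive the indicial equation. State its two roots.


Divide by x^2 to reach normal form y'' + P_1(x) y' + P_2(x) y = 0 with P_1(x) = -2 - 3/x and P_2(x) = 2/x - 5/x^2.
x = 0 is a singular point because the y'-coefficient -2 - 3/x has a pole at x = 0 and the y-coefficient 2/x - 5/x^2 has a pole at x = 0.
It is a regular singular point because x P_1(x) = p(x) = -2x - 3 and x^2 P_2(x) = q(x) = 2x - 5 are polynomials, hence analytic at x = 0.
p(0) = -3,  q(0) = -5.
Indicial equation: r(r-1) + p(0) r + q(0) = 0, i.e. r^2 + (p(0) - 1) r + q(0) = 0, i.e. r^2 - 4 r - 5 = 0.
Discriminant: (-4)^2 - 4(-5) = 36, so r = (4 ± 6)/2.
Solving: r_1 = 5, r_2 = -1.

indicial: r^2 - 4 r - 5 = 0; roots r_1 = 5, r_2 = -1


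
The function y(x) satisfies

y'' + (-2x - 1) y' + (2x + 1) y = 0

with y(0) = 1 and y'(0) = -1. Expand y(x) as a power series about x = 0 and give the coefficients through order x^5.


Ansatz: y(x) = sum_{n>=0} a_n x^n, so y'(x) = sum_{n>=1} n a_n x^(n-1) and y''(x) = sum_{n>=2} n(n-1) a_n x^(n-2).
Substitute into P(x) y'' + Q(x) y' + R(x) y = 0 with P(x) = 1, Q(x) = -2x - 1, R(x) = 2x + 1, and match powers of x.
Initial conditions: a_0 = 1, a_1 = -1.
Setting the coefficient of each power of x to zero and solving order by order (substituting the coefficients already found):
  x^0: 2 a_2 - a_1 + a_0 = 0  ->  2 a_2 = a_1 - a_0 = -2  ->  a_2 = -1
  x^1: 6 a_3 - 2 a_2 - a_1 + 2 a_0 = 0  ->  6 a_3 = 2 a_2 + a_1 - 2 a_0 = -5  ->  a_3 = -5/6
  x^2: 12 a_4 - 3 a_3 - 3 a_2 + 2 a_1 = 0  ->  12 a_4 = 3 a_3 + 3 a_2 - 2 a_1 = -7/2  ->  a_4 = -7/24
  x^3: 20 a_5 - 4 a_4 - 5 a_3 + 2 a_2 = 0  ->  20 a_5 = 4 a_4 + 5 a_3 - 2 a_2 = -10/3  ->  a_5 = -1/6
Truncated series: y(x) = 1 - x - x^2 - (5/6) x^3 - (7/24) x^4 - (1/6) x^5 + O(x^6).

a_0 = 1; a_1 = -1; a_2 = -1; a_3 = -5/6; a_4 = -7/24; a_5 = -1/6


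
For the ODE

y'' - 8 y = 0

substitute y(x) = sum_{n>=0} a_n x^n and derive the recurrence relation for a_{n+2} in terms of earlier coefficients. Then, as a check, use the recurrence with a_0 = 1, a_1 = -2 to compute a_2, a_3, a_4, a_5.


Substitute y = sum_n a_n x^n into y'' + (const) y = 0.
y''(x) = sum_{n>=0} (n+2)(n+1) a_{n+2} x^n.
The ODE becomes sum_n [(n+2)(n+1) a_{n+2} - 8 a_n] x^n = 0.
Setting each coefficient to zero gives the recurrence:
  (n+2)(n+1) a_{n+2} - 8 a_n = 0,
  a_{n+2} = 8 / ((n+1)(n+2)) a_n.

Check with a_0 = 1, a_1 = -2 (apply the recurrence for n = 0, 1, 2, 3): a_0 = 1, a_1 = -2, a_2 = 4, a_3 = -8/3, a_4 = 8/3, a_5 = -16/15.

a_{n+2} = 8/((n+1)(n+2)) * a_n; check: a_0 = 1, a_1 = -2, a_2 = 4, a_3 = -8/3, a_4 = 8/3, a_5 = -16/15


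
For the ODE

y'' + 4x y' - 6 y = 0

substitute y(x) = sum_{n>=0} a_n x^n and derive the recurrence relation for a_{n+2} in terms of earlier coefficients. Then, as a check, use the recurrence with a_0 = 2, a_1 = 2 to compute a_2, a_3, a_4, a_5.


Substitute y = sum_n a_n x^n.
y''(x) has coefficient (n+2)(n+1) a_{n+2} at x^n;
4 x y'(x) has coefficient 4 n a_n at x^n (shift);
-6 y(x) has coefficient -6 a_n at x^n.
Matching x^n: (n+2)(n+1) a_{n+2} + (4n - 6) a_n = 0.
Thus a_{n+2} = (-4n + 6) / ((n+1)(n+2)) * a_n.

Check with a_0 = 2, a_1 = 2 (apply the recurrence for n = 0, 1, 2, 3): a_0 = 2, a_1 = 2, a_2 = 6, a_3 = 2/3, a_4 = -1, a_5 = -1/5.

a_(n+2) = (-4n + 6) / ((n+1)(n+2)) * a_n; check: a_0 = 2, a_1 = 2, a_2 = 6, a_3 = 2/3, a_4 = -1, a_5 = -1/5


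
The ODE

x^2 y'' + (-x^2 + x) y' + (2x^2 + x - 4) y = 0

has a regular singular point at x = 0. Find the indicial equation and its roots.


Divide by x^2 to reach normal form y'' + P_1(x) y' + P_2(x) y = 0 with P_1(x) = -1 + 1/x and P_2(x) = 2 + 1/x - 4/x^2.
x = 0 is a singular point because the y'-coefficient -1 + 1/x has a pole at x = 0 and the y-coefficient 2 + 1/x - 4/x^2 has a pole at x = 0.
It is a regular singular point because x P_1(x) = p(x) = 1 - x and x^2 P_2(x) = q(x) = 2x^2 + x - 4 are polynomials, hence analytic at x = 0.
p(0) = 1,  q(0) = -4.
Indicial equation: r(r-1) + p(0) r + q(0) = 0, i.e. r^2 + (p(0) - 1) r + q(0) = 0, i.e. r^2 - 4 = 0.
Discriminant: (0)^2 - 4(-4) = 16, so r = (0 ± 4)/2.
Solving: r_1 = 2, r_2 = -2.

indicial: r^2 - 4 = 0; roots r_1 = 2, r_2 = -2


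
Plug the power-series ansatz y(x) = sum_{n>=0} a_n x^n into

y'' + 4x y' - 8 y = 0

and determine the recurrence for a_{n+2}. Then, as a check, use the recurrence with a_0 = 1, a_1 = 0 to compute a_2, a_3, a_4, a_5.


Substitute y = sum_n a_n x^n.
y''(x) has coefficient (n+2)(n+1) a_{n+2} at x^n;
4 x y'(x) has coefficient 4 n a_n at x^n (shift);
-8 y(x) has coefficient -8 a_n at x^n.
Matching x^n: (n+2)(n+1) a_{n+2} + (4n - 8) a_n = 0.
Thus a_{n+2} = (-4n + 8) / ((n+1)(n+2)) * a_n.

Check with a_0 = 1, a_1 = 0 (apply the recurrence for n = 0, 1, 2, 3): a_0 = 1, a_1 = 0, a_2 = 4, a_3 = 0, a_4 = 0, a_5 = 0.

a_(n+2) = (-4n + 8) / ((n+1)(n+2)) * a_n; check: a_0 = 1, a_1 = 0, a_2 = 4, a_3 = 0, a_4 = 0, a_5 = 0


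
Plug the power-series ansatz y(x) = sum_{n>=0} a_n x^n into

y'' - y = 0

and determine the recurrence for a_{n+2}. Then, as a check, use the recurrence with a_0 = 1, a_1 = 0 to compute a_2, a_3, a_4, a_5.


Substitute y = sum_n a_n x^n into y'' + (const) y = 0.
y''(x) = sum_{n>=0} (n+2)(n+1) a_{n+2} x^n.
The ODE becomes sum_n [(n+2)(n+1) a_{n+2} - 1 a_n] x^n = 0.
Setting each coefficient to zero gives the recurrence:
  (n+2)(n+1) a_{n+2} - 1 a_n = 0,
  a_{n+2} = 1 / ((n+1)(n+2)) a_n.

Check with a_0 = 1, a_1 = 0 (apply the recurrence for n = 0, 1, 2, 3): a_0 = 1, a_1 = 0, a_2 = 1/2, a_3 = 0, a_4 = 1/24, a_5 = 0.

a_{n+2} = 1/((n+1)(n+2)) * a_n; check: a_0 = 1, a_1 = 0, a_2 = 1/2, a_3 = 0, a_4 = 1/24, a_5 = 0


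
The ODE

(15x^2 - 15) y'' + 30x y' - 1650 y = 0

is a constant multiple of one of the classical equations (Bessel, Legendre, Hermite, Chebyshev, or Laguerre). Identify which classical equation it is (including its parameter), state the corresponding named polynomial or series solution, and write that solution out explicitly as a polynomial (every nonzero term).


All three coefficients share the factor -15; dividing through by -15 gives  (1 - x^2) y'' - 2x y' + 110 y = 0.
This matches the Legendre equation (1 - x^2) y'' - 2x y' + n(n+1) y = 0 (note the -2x y' term) with n(n+1) = 110, so n = 10; the polynomial solution is P_10(x).
With y = sum_k a_k x^k, matching x^k gives (k+2)(k+1) a_{k+2} = [k(k+1) - n(n+1)] a_k = (k - 10)(k + 11) a_k. The right side vanishes at k = 10, so the series with the parity of 10 terminates at degree 10.
Standard normalization (P_n(1) = 1): leading coefficient (2n)!/(2^n (n!)^2) = 2432902008176640000/(1024*13168189440000) = 46189/256, so a_10 = 46189/256. Work downward with a_k = (k+1)(k+2) a_{k+2} / ((k - 10)(k + 11)):
  a_8 = (9)(10)(46189/256) / ((8 - 10)(8 + 11)) = (2078505/128)/(-38) = -109395/256
  a_6 = (7)(8)(-109395/256) / ((6 - 10)(6 + 11)) = (-765765/32)/(-68) = 45045/128
  a_4 = (5)(6)(45045/128) / ((4 - 10)(4 + 11)) = (675675/64)/(-90) = -15015/128
  a_2 = (3)(4)(-15015/128) / ((2 - 10)(2 + 11)) = (-45045/32)/(-104) = 3465/256
  a_0 = (1)(2)(3465/256) / ((0 - 10)(0 + 11)) = (3465/128)/(-110) = -63/256
Hence P_10(x) = 46189 x^10/256 - 109395 x^8/256 + 45045 x^6/128 - 15015 x^4/128 + 3465 x^2/256 - 63/256.

P_10(x); series = 46189 x^10/256 - 109395 x^8/256 + 45045 x^6/128 - 15015 x^4/128 + 3465 x^2/256 - 63/256


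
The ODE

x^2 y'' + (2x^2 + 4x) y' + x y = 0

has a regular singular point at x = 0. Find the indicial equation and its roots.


Divide by x^2 to reach normal form y'' + P_1(x) y' + P_2(x) y = 0 with P_1(x) = 2 + 4/x and P_2(x) = 1/x.
x = 0 is a singular point because the y'-coefficient 2 + 4/x has a pole at x = 0 and the y-coefficient 1/x has a pole at x = 0.
It is a regular singular point because x P_1(x) = p(x) = 2x + 4 and x^2 P_2(x) = q(x) = x are polynomials, hence analytic at x = 0.
p(0) = 4,  q(0) = 0.
Indicial equation: r(r-1) + p(0) r + q(0) = 0, i.e. r^2 + (p(0) - 1) r + q(0) = 0, i.e. r^2 + 3 r = 0.
Discriminant: (3)^2 - 4(0) = 9, so r = (-3 ± 3)/2.
Solving: r_1 = 0, r_2 = -3.

indicial: r^2 + 3 r = 0; roots r_1 = 0, r_2 = -3


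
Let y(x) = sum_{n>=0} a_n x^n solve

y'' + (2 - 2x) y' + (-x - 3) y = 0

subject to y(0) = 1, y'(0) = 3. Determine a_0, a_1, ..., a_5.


Ansatz: y(x) = sum_{n>=0} a_n x^n, so y'(x) = sum_{n>=1} n a_n x^(n-1) and y''(x) = sum_{n>=2} n(n-1) a_n x^(n-2).
Substitute into P(x) y'' + Q(x) y' + R(x) y = 0 with P(x) = 1, Q(x) = 2 - 2x, R(x) = -x - 3, and match powers of x.
Initial conditions: a_0 = 1, a_1 = 3.
Setting the coefficient of each power of x to zero and solving order by order (substituting the coefficients already found):
  x^0: 2 a_2 + 2 a_1 - 3 a_0 = 0  ->  2 a_2 = -2 a_1 + 3 a_0 = -3  ->  a_2 = -3/2
  x^1: 6 a_3 + 4 a_2 - 5 a_1 - a_0 = 0  ->  6 a_3 = -4 a_2 + 5 a_1 + a_0 = 22  ->  a_3 = 11/3
  x^2: 12 a_4 + 6 a_3 - 7 a_2 - a_1 = 0  ->  12 a_4 = -6 a_3 + 7 a_2 + a_1 = -59/2  ->  a_4 = -59/24
  x^3: 20 a_5 + 8 a_4 - 9 a_3 - a_2 = 0  ->  20 a_5 = -8 a_4 + 9 a_3 + a_2 = 307/6  ->  a_5 = 307/120
Truncated series: y(x) = 1 + 3 x - (3/2) x^2 + (11/3) x^3 - (59/24) x^4 + (307/120) x^5 + O(x^6).

a_0 = 1; a_1 = 3; a_2 = -3/2; a_3 = 11/3; a_4 = -59/24; a_5 = 307/120


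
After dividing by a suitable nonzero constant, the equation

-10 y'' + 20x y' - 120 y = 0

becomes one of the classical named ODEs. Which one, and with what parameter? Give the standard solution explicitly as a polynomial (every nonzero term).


All three coefficients share the factor -10; dividing through by -10 gives  y'' - 2x y' + 12 y = 0.
This matches the Hermite equation y'' - 2x y' + 2n y = 0 with 2n = 12, so n = 6; the polynomial solution is H_6(x).
With y = sum_k a_k x^k, matching x^k gives (k+2)(k+1) a_{k+2} = 2(k - n) a_k = 2(k - 6) a_k. The right side vanishes at k = 6, so the series with the parity of 6 terminates at degree 6.
Standard normalization: leading coefficient of H_n is 2^n, so a_6 = 2^6 = 64. Work downward with a_k = (k+1)(k+2) a_{k+2} / (2(k - n)):
  a_4 = (5)(6)(64) / (2(4 - 6)) = 1920/(-4) = -480
  a_2 = (3)(4)(-480) / (2(2 - 6)) = -5760/(-8) = 720
  a_0 = (1)(2)(720) / (2(0 - 6)) = 1440/(-12) = -120
Hence H_6(x) = 64 x^6 - 480 x^4 + 720 x^2 - 120.

H_6(x); series = 64 x^6 - 480 x^4 + 720 x^2 - 120


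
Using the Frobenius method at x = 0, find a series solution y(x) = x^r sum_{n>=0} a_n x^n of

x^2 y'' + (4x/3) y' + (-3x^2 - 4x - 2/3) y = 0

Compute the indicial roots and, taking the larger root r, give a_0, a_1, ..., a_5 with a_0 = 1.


Write in Frobenius form y'' + (p(x)/x) y' + (q(x)/x^2) y = 0:
  p(x) = 4/3,  q(x) = -3x^2 - 4x - 2/3.
Indicial equation: r(r-1) + (4/3) r + (-2/3) = 0 -> roots r_1 = 2/3, r_2 = -1.
Take r = r_1 = 2/3. Let y(x) = x^r sum_{n>=0} a_n x^n with a_0 = 1.
Substitute y = x^r sum a_n x^n and match x^{r+n}. The recurrence is
  D(n) a_n - 4 a_{n-1} - 3 a_{n-2} = 0,  where D(n) = (r+n)(r+n-1) + (4/3)(r+n) + (-2/3).
  a_n = [4 a_{n-1} + 3 a_{n-2}] / D(n).
Since the indicial polynomial factors as (r - r_1)(r - r_2), D(n) = (r_1 + n - r_1)(r_1 + n - r_2) = n(n + 5/3).
Evaluating step by step (a_0 = 1):
  n = 1: D(1) = 1(1 + 5/3) = 8/3; numerator = 4(1) = 4; a_1 = (4)/(8/3) = 3/2
  n = 2: D(2) = 2(2 + 5/3) = 22/3; numerator = 4(3/2) + 3(1) = 9; a_2 = (9)/(22/3) = 27/22
  n = 3: D(3) = 3(3 + 5/3) = 14; numerator = 4(27/22) + 3(3/2) = 207/22; a_3 = (207/22)/(14) = 207/308
  n = 4: D(4) = 4(4 + 5/3) = 68/3; numerator = 4(207/308) + 3(27/22) = 981/154; a_4 = (981/154)/(68/3) = 2943/10472
  n = 5: D(5) = 5(5 + 5/3) = 100/3; numerator = 4(2943/10472) + 3(207/308) = 2349/748; a_5 = (2349/748)/(100/3) = 7047/74800

r = 2/3; a_0 = 1; a_1 = 3/2; a_2 = 27/22; a_3 = 207/308; a_4 = 2943/10472; a_5 = 7047/74800


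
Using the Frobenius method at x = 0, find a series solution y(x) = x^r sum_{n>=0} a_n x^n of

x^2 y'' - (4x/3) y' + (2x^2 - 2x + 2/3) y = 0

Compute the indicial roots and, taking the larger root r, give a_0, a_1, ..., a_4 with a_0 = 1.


Write in Frobenius form y'' + (p(x)/x) y' + (q(x)/x^2) y = 0:
  p(x) = -4/3,  q(x) = 2x^2 - 2x + 2/3.
Indicial equation: r(r-1) + (-4/3) r + (2/3) = 0 -> roots r_1 = 2, r_2 = 1/3.
Take r = r_1 = 2. Let y(x) = x^r sum_{n>=0} a_n x^n with a_0 = 1.
Substitute y = x^r sum a_n x^n and match x^{r+n}. The recurrence is
  D(n) a_n - 2 a_{n-1} + 2 a_{n-2} = 0,  where D(n) = (r+n)(r+n-1) + (-4/3)(r+n) + (2/3).
  a_n = [2 a_{n-1} - 2 a_{n-2}] / D(n).
Since the indicial polynomial factors as (r - r_1)(r - r_2), D(n) = (r_1 + n - r_1)(r_1 + n - r_2) = n(n + 5/3).
Evaluating step by step (a_0 = 1):
  n = 1: D(1) = 1(1 + 5/3) = 8/3; numerator = 2(1) = 2; a_1 = (2)/(8/3) = 3/4
  n = 2: D(2) = 2(2 + 5/3) = 22/3; numerator = 2(3/4) - 2(1) = -1/2; a_2 = (-1/2)/(22/3) = -3/44
  n = 3: D(3) = 3(3 + 5/3) = 14; numerator = 2(-3/44) - 2(3/4) = -18/11; a_3 = (-18/11)/(14) = -9/77
  n = 4: D(4) = 4(4 + 5/3) = 68/3; numerator = 2(-9/77) - 2(-3/44) = -15/154; a_4 = (-15/154)/(68/3) = -45/10472

r = 2; a_0 = 1; a_1 = 3/4; a_2 = -3/44; a_3 = -9/77; a_4 = -45/10472


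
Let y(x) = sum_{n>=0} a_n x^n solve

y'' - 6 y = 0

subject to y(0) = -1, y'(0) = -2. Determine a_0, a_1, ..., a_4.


Ansatz: y(x) = sum_{n>=0} a_n x^n, so y'(x) = sum_{n>=1} n a_n x^(n-1) and y''(x) = sum_{n>=2} n(n-1) a_n x^(n-2).
Substitute into P(x) y'' + Q(x) y' + R(x) y = 0 with P(x) = 1, Q(x) = 0, R(x) = -6, and match powers of x.
Initial conditions: a_0 = -1, a_1 = -2.
Setting the coefficient of each power of x to zero and solving order by order (substituting the coefficients already found):
  x^0: 2 a_2 - 6 a_0 = 0  ->  2 a_2 = 6 a_0 = -6  ->  a_2 = -3
  x^1: 6 a_3 - 6 a_1 = 0  ->  6 a_3 = 6 a_1 = -12  ->  a_3 = -2
  x^2: 12 a_4 - 6 a_2 = 0  ->  12 a_4 = 6 a_2 = -18  ->  a_4 = -3/2
Truncated series: y(x) = -1 - 2 x - 3 x^2 - 2 x^3 - (3/2) x^4 + O(x^5).

a_0 = -1; a_1 = -2; a_2 = -3; a_3 = -2; a_4 = -3/2


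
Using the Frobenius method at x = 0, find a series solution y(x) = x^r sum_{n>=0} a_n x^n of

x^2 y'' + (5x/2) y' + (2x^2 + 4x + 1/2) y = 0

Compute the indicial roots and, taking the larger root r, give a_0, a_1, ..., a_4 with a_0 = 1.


Write in Frobenius form y'' + (p(x)/x) y' + (q(x)/x^2) y = 0:
  p(x) = 5/2,  q(x) = 2x^2 + 4x + 1/2.
Indicial equation: r(r-1) + (5/2) r + (1/2) = 0 -> roots r_1 = -1/2, r_2 = -1.
Take r = r_1 = -1/2. Let y(x) = x^r sum_{n>=0} a_n x^n with a_0 = 1.
Substitute y = x^r sum a_n x^n and match x^{r+n}. The recurrence is
  D(n) a_n + 4 a_{n-1} + 2 a_{n-2} = 0,  where D(n) = (r+n)(r+n-1) + (5/2)(r+n) + (1/2).
  a_n = [-4 a_{n-1} - 2 a_{n-2}] / D(n).
Since the indicial polynomial factors as (r - r_1)(r - r_2), D(n) = (r_1 + n - r_1)(r_1 + n - r_2) = n(n + 1/2).
Evaluating step by step (a_0 = 1):
  n = 1: D(1) = 1(1 + 1/2) = 3/2; numerator = -4(1) = -4; a_1 = (-4)/(3/2) = -8/3
  n = 2: D(2) = 2(2 + 1/2) = 5; numerator = -4(-8/3) - 2(1) = 26/3; a_2 = (26/3)/(5) = 26/15
  n = 3: D(3) = 3(3 + 1/2) = 21/2; numerator = -4(26/15) - 2(-8/3) = -8/5; a_3 = (-8/5)/(21/2) = -16/105
  n = 4: D(4) = 4(4 + 1/2) = 18; numerator = -4(-16/105) - 2(26/15) = -20/7; a_4 = (-20/7)/(18) = -10/63

r = -1/2; a_0 = 1; a_1 = -8/3; a_2 = 26/15; a_3 = -16/105; a_4 = -10/63


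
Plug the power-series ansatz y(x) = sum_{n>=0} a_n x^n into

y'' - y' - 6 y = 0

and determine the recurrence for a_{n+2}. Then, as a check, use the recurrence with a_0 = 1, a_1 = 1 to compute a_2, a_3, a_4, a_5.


Substitute y = sum_n a_n x^n.
y''(x) has coefficient (n+2)(n+1) a_{n+2} at x^n;
-y'(x) has coefficient -(n+1) a_{n+1} at x^n;
-6 y(x) has coefficient -6 a_n at x^n.
Matching x^n: (n+2)(n+1) a_{n+2} - (n+1) a_{n+1} - 6 a_n = 0.
Thus a_{n+2} = [(n+1) a_{n+1} + 6 a_n] / ((n+1)(n+2)).

Check with a_0 = 1, a_1 = 1 (apply the recurrence for n = 0, 1, 2, 3): a_0 = 1, a_1 = 1, a_2 = 7/2, a_3 = 13/6, a_4 = 55/24, a_5 = 133/120.

a_(n+2) = [(n+1) a_(n+1) + 6 a_n] / ((n+1)(n+2)); check: a_0 = 1, a_1 = 1, a_2 = 7/2, a_3 = 13/6, a_4 = 55/24, a_5 = 133/120


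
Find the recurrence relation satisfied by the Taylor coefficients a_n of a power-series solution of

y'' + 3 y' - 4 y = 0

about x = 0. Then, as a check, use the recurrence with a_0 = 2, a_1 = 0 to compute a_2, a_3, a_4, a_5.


Substitute y = sum_n a_n x^n.
y''(x) has coefficient (n+2)(n+1) a_{n+2} at x^n;
3 y'(x) has coefficient 3 (n+1) a_{n+1} at x^n;
-4 y(x) has coefficient -4 a_n at x^n.
Matching x^n: (n+2)(n+1) a_{n+2} + 3 (n+1) a_{n+1} - 4 a_n = 0.
Thus a_{n+2} = [-3 (n+1) a_{n+1} + 4 a_n] / ((n+1)(n+2)).

Check with a_0 = 2, a_1 = 0 (apply the recurrence for n = 0, 1, 2, 3): a_0 = 2, a_1 = 0, a_2 = 4, a_3 = -4, a_4 = 13/3, a_5 = -17/5.

a_(n+2) = [-3 (n+1) a_(n+1) + 4 a_n] / ((n+1)(n+2)); check: a_0 = 2, a_1 = 0, a_2 = 4, a_3 = -4, a_4 = 13/3, a_5 = -17/5


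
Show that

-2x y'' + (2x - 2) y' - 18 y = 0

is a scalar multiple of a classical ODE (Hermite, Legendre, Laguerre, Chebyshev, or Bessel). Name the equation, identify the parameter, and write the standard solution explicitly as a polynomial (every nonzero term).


All three coefficients share the factor -2; dividing through by -2 gives  x y'' + (1 - x) y' + 9 y = 0.
This matches the Laguerre equation x y'' + (1 - x) y' + n y = 0 with n = 9; the polynomial solution is L_9(x).
With y = sum_k a_k x^k, matching x^k gives (k+1)k a_{k+1} + (k+1) a_{k+1} - k a_k + n a_k = 0, i.e. (k+1)^2 a_{k+1} = (k - n) a_k = (k - 9) a_k. The right side vanishes at k = 9, so the series terminates at degree 9.
Standard normalization L_n(0) = 1 gives a_0 = 1. Work upward with a_{k+1} = (k - 9) a_k / (k+1)^2:
  a_1 = (0 - 9)(1) / 1^2 = -9/1 = -9
  a_2 = (1 - 9)(-9) / 2^2 = 72/4 = 18
  a_3 = (2 - 9)(18) / 3^2 = -126/9 = -14
  a_4 = (3 - 9)(-14) / 4^2 = 84/16 = 21/4
  a_5 = (4 - 9)(21/4) / 5^2 = (-105/4)/25 = -21/20
  a_6 = (5 - 9)(-21/20) / 6^2 = (21/5)/36 = 7/60
  a_7 = (6 - 9)(7/60) / 7^2 = (-7/20)/49 = -1/140
  a_8 = (7 - 9)(-1/140) / 8^2 = (1/70)/64 = 1/4480
  a_9 = (8 - 9)(1/4480) / 9^2 = (-1/4480)/81 = -1/362880
Hence L_9(x) = -x^9/362880 + x^8/4480 - x^7/140 + 7 x^6/60 - 21 x^5/20 + 21 x^4/4 - 14 x^3 + 18 x^2 - 9 x + 1.

L_9(x); series = -x^9/362880 + x^8/4480 - x^7/140 + 7 x^6/60 - 21 x^5/20 + 21 x^4/4 - 14 x^3 + 18 x^2 - 9 x + 1


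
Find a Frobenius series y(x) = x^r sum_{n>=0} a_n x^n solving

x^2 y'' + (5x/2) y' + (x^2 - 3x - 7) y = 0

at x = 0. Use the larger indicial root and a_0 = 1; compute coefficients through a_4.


Write in Frobenius form y'' + (p(x)/x) y' + (q(x)/x^2) y = 0:
  p(x) = 5/2,  q(x) = x^2 - 3x - 7.
Indicial equation: r(r-1) + (5/2) r + (-7) = 0 -> roots r_1 = 2, r_2 = -7/2.
Take r = r_1 = 2. Let y(x) = x^r sum_{n>=0} a_n x^n with a_0 = 1.
Substitute y = x^r sum a_n x^n and match x^{r+n}. The recurrence is
  D(n) a_n - 3 a_{n-1} + 1 a_{n-2} = 0,  where D(n) = (r+n)(r+n-1) + (5/2)(r+n) + (-7).
  a_n = [3 a_{n-1} - 1 a_{n-2}] / D(n).
Since the indicial polynomial factors as (r - r_1)(r - r_2), D(n) = (r_1 + n - r_1)(r_1 + n - r_2) = n(n + 11/2).
Evaluating step by step (a_0 = 1):
  n = 1: D(1) = 1(1 + 11/2) = 13/2; numerator = 3(1) = 3; a_1 = (3)/(13/2) = 6/13
  n = 2: D(2) = 2(2 + 11/2) = 15; numerator = 3(6/13) - 1(1) = 5/13; a_2 = (5/13)/(15) = 1/39
  n = 3: D(3) = 3(3 + 11/2) = 51/2; numerator = 3(1/39) - 1(6/13) = -5/13; a_3 = (-5/13)/(51/2) = -10/663
  n = 4: D(4) = 4(4 + 11/2) = 38; numerator = 3(-10/663) - 1(1/39) = -47/663; a_4 = (-47/663)/(38) = -47/25194

r = 2; a_0 = 1; a_1 = 6/13; a_2 = 1/39; a_3 = -10/663; a_4 = -47/25194


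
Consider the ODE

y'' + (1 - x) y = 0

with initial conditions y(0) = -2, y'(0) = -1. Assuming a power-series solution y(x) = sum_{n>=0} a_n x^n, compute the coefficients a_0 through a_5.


Ansatz: y(x) = sum_{n>=0} a_n x^n, so y'(x) = sum_{n>=1} n a_n x^(n-1) and y''(x) = sum_{n>=2} n(n-1) a_n x^(n-2).
Substitute into P(x) y'' + Q(x) y' + R(x) y = 0 with P(x) = 1, Q(x) = 0, R(x) = 1 - x, and match powers of x.
Initial conditions: a_0 = -2, a_1 = -1.
Setting the coefficient of each power of x to zero and solving order by order (substituting the coefficients already found):
  x^0: 2 a_2 + a_0 = 0  ->  2 a_2 = -a_0 = 2  ->  a_2 = 1
  x^1: 6 a_3 + a_1 - a_0 = 0  ->  6 a_3 = -a_1 + a_0 = -1  ->  a_3 = -1/6
  x^2: 12 a_4 + a_2 - a_1 = 0  ->  12 a_4 = -a_2 + a_1 = -2  ->  a_4 = -1/6
  x^3: 20 a_5 + a_3 - a_2 = 0  ->  20 a_5 = -a_3 + a_2 = 7/6  ->  a_5 = 7/120
Truncated series: y(x) = -2 - x + x^2 - (1/6) x^3 - (1/6) x^4 + (7/120) x^5 + O(x^6).

a_0 = -2; a_1 = -1; a_2 = 1; a_3 = -1/6; a_4 = -1/6; a_5 = 7/120


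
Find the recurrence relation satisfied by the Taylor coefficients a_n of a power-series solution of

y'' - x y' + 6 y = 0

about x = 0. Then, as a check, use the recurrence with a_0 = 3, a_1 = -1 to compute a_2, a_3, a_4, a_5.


Substitute y = sum_n a_n x^n.
y''(x) has coefficient (n+2)(n+1) a_{n+2} at x^n;
-x y'(x) has coefficient -n a_n at x^n (shift);
6 y(x) has coefficient 6 a_n at x^n.
Matching x^n: (n+2)(n+1) a_{n+2} + (-n + 6) a_n = 0.
Thus a_{n+2} = (n - 6) / ((n+1)(n+2)) * a_n.

Check with a_0 = 3, a_1 = -1 (apply the recurrence for n = 0, 1, 2, 3): a_0 = 3, a_1 = -1, a_2 = -9, a_3 = 5/6, a_4 = 3, a_5 = -1/8.

a_(n+2) = (n - 6) / ((n+1)(n+2)) * a_n; check: a_0 = 3, a_1 = -1, a_2 = -9, a_3 = 5/6, a_4 = 3, a_5 = -1/8


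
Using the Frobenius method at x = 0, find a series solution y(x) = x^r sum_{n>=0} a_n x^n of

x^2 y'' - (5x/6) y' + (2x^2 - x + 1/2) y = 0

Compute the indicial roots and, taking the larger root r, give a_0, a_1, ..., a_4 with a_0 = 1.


Write in Frobenius form y'' + (p(x)/x) y' + (q(x)/x^2) y = 0:
  p(x) = -5/6,  q(x) = 2x^2 - x + 1/2.
Indicial equation: r(r-1) + (-5/6) r + (1/2) = 0 -> roots r_1 = 3/2, r_2 = 1/3.
Take r = r_1 = 3/2. Let y(x) = x^r sum_{n>=0} a_n x^n with a_0 = 1.
Substitute y = x^r sum a_n x^n and match x^{r+n}. The recurrence is
  D(n) a_n - 1 a_{n-1} + 2 a_{n-2} = 0,  where D(n) = (r+n)(r+n-1) + (-5/6)(r+n) + (1/2).
  a_n = [1 a_{n-1} - 2 a_{n-2}] / D(n).
Since the indicial polynomial factors as (r - r_1)(r - r_2), D(n) = (r_1 + n - r_1)(r_1 + n - r_2) = n(n + 7/6).
Evaluating step by step (a_0 = 1):
  n = 1: D(1) = 1(1 + 7/6) = 13/6; numerator = 1(1) = 1; a_1 = (1)/(13/6) = 6/13
  n = 2: D(2) = 2(2 + 7/6) = 19/3; numerator = 1(6/13) - 2(1) = -20/13; a_2 = (-20/13)/(19/3) = -60/247
  n = 3: D(3) = 3(3 + 7/6) = 25/2; numerator = 1(-60/247) - 2(6/13) = -288/247; a_3 = (-288/247)/(25/2) = -576/6175
  n = 4: D(4) = 4(4 + 7/6) = 62/3; numerator = 1(-576/6175) - 2(-60/247) = 2424/6175; a_4 = (2424/6175)/(62/3) = 3636/191425

r = 3/2; a_0 = 1; a_1 = 6/13; a_2 = -60/247; a_3 = -576/6175; a_4 = 3636/191425


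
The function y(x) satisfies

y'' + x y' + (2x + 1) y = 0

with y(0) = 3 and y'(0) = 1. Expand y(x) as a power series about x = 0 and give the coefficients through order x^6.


Ansatz: y(x) = sum_{n>=0} a_n x^n, so y'(x) = sum_{n>=1} n a_n x^(n-1) and y''(x) = sum_{n>=2} n(n-1) a_n x^(n-2).
Substitute into P(x) y'' + Q(x) y' + R(x) y = 0 with P(x) = 1, Q(x) = x, R(x) = 2x + 1, and match powers of x.
Initial conditions: a_0 = 3, a_1 = 1.
Setting the coefficient of each power of x to zero and solving order by order (substituting the coefficients already found):
  x^0: 2 a_2 + a_0 = 0  ->  2 a_2 = -a_0 = -3  ->  a_2 = -3/2
  x^1: 6 a_3 + 2 a_1 + 2 a_0 = 0  ->  6 a_3 = -2 a_1 - 2 a_0 = -8  ->  a_3 = -4/3
  x^2: 12 a_4 + 3 a_2 + 2 a_1 = 0  ->  12 a_4 = -3 a_2 - 2 a_1 = 5/2  ->  a_4 = 5/24
  x^3: 20 a_5 + 4 a_3 + 2 a_2 = 0  ->  20 a_5 = -4 a_3 - 2 a_2 = 25/3  ->  a_5 = 5/12
  x^4: 30 a_6 + 5 a_4 + 2 a_3 = 0  ->  30 a_6 = -5 a_4 - 2 a_3 = 13/8  ->  a_6 = 13/240
Truncated series: y(x) = 3 + x - (3/2) x^2 - (4/3) x^3 + (5/24) x^4 + (5/12) x^5 + (13/240) x^6 + O(x^7).

a_0 = 3; a_1 = 1; a_2 = -3/2; a_3 = -4/3; a_4 = 5/24; a_5 = 5/12; a_6 = 13/240


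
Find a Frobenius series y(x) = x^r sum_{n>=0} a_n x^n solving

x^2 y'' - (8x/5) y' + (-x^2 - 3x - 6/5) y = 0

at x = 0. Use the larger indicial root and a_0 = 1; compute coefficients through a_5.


Write in Frobenius form y'' + (p(x)/x) y' + (q(x)/x^2) y = 0:
  p(x) = -8/5,  q(x) = -x^2 - 3x - 6/5.
Indicial equation: r(r-1) + (-8/5) r + (-6/5) = 0 -> roots r_1 = 3, r_2 = -2/5.
Take r = r_1 = 3. Let y(x) = x^r sum_{n>=0} a_n x^n with a_0 = 1.
Substitute y = x^r sum a_n x^n and match x^{r+n}. The recurrence is
  D(n) a_n - 3 a_{n-1} - 1 a_{n-2} = 0,  where D(n) = (r+n)(r+n-1) + (-8/5)(r+n) + (-6/5).
  a_n = [3 a_{n-1} + 1 a_{n-2}] / D(n).
Since the indicial polynomial factors as (r - r_1)(r - r_2), D(n) = (r_1 + n - r_1)(r_1 + n - r_2) = n(n + 17/5).
Evaluating step by step (a_0 = 1):
  n = 1: D(1) = 1(1 + 17/5) = 22/5; numerator = 3(1) = 3; a_1 = (3)/(22/5) = 15/22
  n = 2: D(2) = 2(2 + 17/5) = 54/5; numerator = 3(15/22) + 1(1) = 67/22; a_2 = (67/22)/(54/5) = 335/1188
  n = 3: D(3) = 3(3 + 17/5) = 96/5; numerator = 3(335/1188) + 1(15/22) = 55/36; a_3 = (55/36)/(96/5) = 275/3456
  n = 4: D(4) = 4(4 + 17/5) = 148/5; numerator = 3(275/3456) + 1(335/1188) = 19795/38016; a_4 = (19795/38016)/(148/5) = 2675/152064
  n = 5: D(5) = 5(5 + 17/5) = 42; numerator = 3(2675/152064) + 1(275/3456) = 20125/152064; a_5 = (20125/152064)/(42) = 2875/912384

r = 3; a_0 = 1; a_1 = 15/22; a_2 = 335/1188; a_3 = 275/3456; a_4 = 2675/152064; a_5 = 2875/912384


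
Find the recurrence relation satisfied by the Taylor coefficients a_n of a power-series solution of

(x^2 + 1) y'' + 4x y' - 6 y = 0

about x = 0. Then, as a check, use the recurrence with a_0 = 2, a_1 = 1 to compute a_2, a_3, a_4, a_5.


Substitute y = sum_n a_n x^n.
(1 + 1 x^2) y'' contributes (n+2)(n+1) a_{n+2} + n(n-1) a_n at x^n.
4 x y'(x) contributes 4 n a_n at x^n.
-6 y(x) contributes -6 a_n at x^n.
Matching x^n: (n+2)(n+1) a_{n+2} + (n(n-1) + 4 n - 6) a_n = 0.
Thus a_{n+2} = (-n(n-1) - 4 n + 6) / ((n+1)(n+2)) * a_n.

Check with a_0 = 2, a_1 = 1 (apply the recurrence for n = 0, 1, 2, 3): a_0 = 2, a_1 = 1, a_2 = 6, a_3 = 1/3, a_4 = -2, a_5 = -1/5.

a_(n+2) = (-n(n-1) - 4 n + 6) / ((n+1)(n+2)) * a_n; check: a_0 = 2, a_1 = 1, a_2 = 6, a_3 = 1/3, a_4 = -2, a_5 = -1/5


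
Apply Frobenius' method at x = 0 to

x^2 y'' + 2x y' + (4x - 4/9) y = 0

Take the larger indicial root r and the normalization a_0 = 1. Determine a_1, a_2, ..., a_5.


Write in Frobenius form y'' + (p(x)/x) y' + (q(x)/x^2) y = 0:
  p(x) = 2,  q(x) = 4x - 4/9.
Indicial equation: r(r-1) + (2) r + (-4/9) = 0 -> roots r_1 = 1/3, r_2 = -4/3.
Take r = r_1 = 1/3. Let y(x) = x^r sum_{n>=0} a_n x^n with a_0 = 1.
Substitute y = x^r sum a_n x^n and match x^{r+n}. The recurrence is
  D(n) a_n + 4 a_{n-1} = 0,  where D(n) = (r+n)(r+n-1) + (2)(r+n) + (-4/9).
  a_n = -4 / D(n) * a_{n-1}.
Since the indicial polynomial factors as (r - r_1)(r - r_2), D(n) = (r_1 + n - r_1)(r_1 + n - r_2) = n(n + 5/3).
Evaluating step by step (a_0 = 1):
  n = 1: D(1) = 1(1 + 5/3) = 8/3; numerator = -4(1) = -4; a_1 = (-4)/(8/3) = -3/2
  n = 2: D(2) = 2(2 + 5/3) = 22/3; numerator = -4(-3/2) = 6; a_2 = (6)/(22/3) = 9/11
  n = 3: D(3) = 3(3 + 5/3) = 14; numerator = -4(9/11) = -36/11; a_3 = (-36/11)/(14) = -18/77
  n = 4: D(4) = 4(4 + 5/3) = 68/3; numerator = -4(-18/77) = 72/77; a_4 = (72/77)/(68/3) = 54/1309
  n = 5: D(5) = 5(5 + 5/3) = 100/3; numerator = -4(54/1309) = -216/1309; a_5 = (-216/1309)/(100/3) = -162/32725

r = 1/3; a_0 = 1; a_1 = -3/2; a_2 = 9/11; a_3 = -18/77; a_4 = 54/1309; a_5 = -162/32725


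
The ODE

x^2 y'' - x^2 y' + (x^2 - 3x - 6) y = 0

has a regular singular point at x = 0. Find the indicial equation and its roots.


Divide by x^2 to reach normal form y'' + P_1(x) y' + P_2(x) y = 0 with P_1(x) = -1 and P_2(x) = 1 - 3/x - 6/x^2.
x = 0 is a singular point because the y-coefficient 1 - 3/x - 6/x^2 has a pole at x = 0.
It is a regular singular point because x P_1(x) = p(x) = -x and x^2 P_2(x) = q(x) = x^2 - 3x - 6 are polynomials, hence analytic at x = 0.
p(0) = 0,  q(0) = -6.
Indicial equation: r(r-1) + p(0) r + q(0) = 0, i.e. r^2 + (p(0) - 1) r + q(0) = 0, i.e. r^2 - 1 r - 6 = 0.
Discriminant: (-1)^2 - 4(-6) = 25, so r = (1 ± 5)/2.
Solving: r_1 = 3, r_2 = -2.

indicial: r^2 - 1 r - 6 = 0; roots r_1 = 3, r_2 = -2


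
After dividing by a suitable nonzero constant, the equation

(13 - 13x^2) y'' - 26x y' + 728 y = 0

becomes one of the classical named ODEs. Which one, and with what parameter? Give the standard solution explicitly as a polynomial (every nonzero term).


All three coefficients share the factor 13; dividing through by 13 gives  (1 - x^2) y'' - 2x y' + 56 y = 0.
This matches the Legendre equation (1 - x^2) y'' - 2x y' + n(n+1) y = 0 (note the -2x y' term) with n(n+1) = 56, so n = 7; the polynomial solution is P_7(x).
With y = sum_k a_k x^k, matching x^k gives (k+2)(k+1) a_{k+2} = [k(k+1) - n(n+1)] a_k = (k - 7)(k + 8) a_k. The right side vanishes at k = 7, so the series with the parity of 7 terminates at degree 7.
Standard normalization (P_n(1) = 1): leading coefficient (2n)!/(2^n (n!)^2) = 87178291200/(128*25401600) = 429/16, so a_7 = 429/16. Work downward with a_k = (k+1)(k+2) a_{k+2} / ((k - 7)(k + 8)):
  a_5 = (6)(7)(429/16) / ((5 - 7)(5 + 8)) = (9009/8)/(-26) = -693/16
  a_3 = (4)(5)(-693/16) / ((3 - 7)(3 + 8)) = (-3465/4)/(-44) = 315/16
  a_1 = (2)(3)(315/16) / ((1 - 7)(1 + 8)) = (945/8)/(-54) = -35/16
Hence P_7(x) = 429 x^7/16 - 693 x^5/16 + 315 x^3/16 - 35 x/16.

P_7(x); series = 429 x^7/16 - 693 x^5/16 + 315 x^3/16 - 35 x/16


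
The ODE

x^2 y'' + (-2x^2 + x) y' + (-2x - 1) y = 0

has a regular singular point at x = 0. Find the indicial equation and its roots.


Divide by x^2 to reach normal form y'' + P_1(x) y' + P_2(x) y = 0 with P_1(x) = -2 + 1/x and P_2(x) = -2/x - 1/x^2.
x = 0 is a singular point because the y'-coefficient -2 + 1/x has a pole at x = 0 and the y-coefficient -2/x - 1/x^2 has a pole at x = 0.
It is a regular singular point because x P_1(x) = p(x) = 1 - 2x and x^2 P_2(x) = q(x) = -2x - 1 are polynomials, hence analytic at x = 0.
p(0) = 1,  q(0) = -1.
Indicial equation: r(r-1) + p(0) r + q(0) = 0, i.e. r^2 + (p(0) - 1) r + q(0) = 0, i.e. r^2 - 1 = 0.
Discriminant: (0)^2 - 4(-1) = 4, so r = (0 ± 2)/2.
Solving: r_1 = 1, r_2 = -1.

indicial: r^2 - 1 = 0; roots r_1 = 1, r_2 = -1


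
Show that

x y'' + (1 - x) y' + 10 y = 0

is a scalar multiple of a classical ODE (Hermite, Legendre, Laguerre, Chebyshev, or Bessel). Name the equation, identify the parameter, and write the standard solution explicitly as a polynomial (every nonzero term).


The equation is already in a standard form:  x y'' + (1 - x) y' + 10 y = 0.
This matches the Laguerre equation x y'' + (1 - x) y' + n y = 0 with n = 10; the polynomial solution is L_10(x).
With y = sum_k a_k x^k, matching x^k gives (k+1)k a_{k+1} + (k+1) a_{k+1} - k a_k + n a_k = 0, i.e. (k+1)^2 a_{k+1} = (k - n) a_k = (k - 10) a_k. The right side vanishes at k = 10, so the series terminates at degree 10.
Standard normalization L_n(0) = 1 gives a_0 = 1. Work upward with a_{k+1} = (k - 10) a_k / (k+1)^2:
  a_1 = (0 - 10)(1) / 1^2 = -10/1 = -10
  a_2 = (1 - 10)(-10) / 2^2 = 90/4 = 45/2
  a_3 = (2 - 10)(45/2) / 3^2 = -180/9 = -20
  a_4 = (3 - 10)(-20) / 4^2 = 140/16 = 35/4
  a_5 = (4 - 10)(35/4) / 5^2 = (-105/2)/25 = -21/10
  a_6 = (5 - 10)(-21/10) / 6^2 = (21/2)/36 = 7/24
  a_7 = (6 - 10)(7/24) / 7^2 = (-7/6)/49 = -1/42
  a_8 = (7 - 10)(-1/42) / 8^2 = (1/14)/64 = 1/896
  a_9 = (8 - 10)(1/896) / 9^2 = (-1/448)/81 = -1/36288
  a_10 = (9 - 10)(-1/36288) / 10^2 = (1/36288)/100 = 1/3628800
Hence L_10(x) = x^10/3628800 - x^9/36288 + x^8/896 - x^7/42 + 7 x^6/24 - 21 x^5/10 + 35 x^4/4 - 20 x^3 + 45 x^2/2 - 10 x + 1.

L_10(x); series = x^10/3628800 - x^9/36288 + x^8/896 - x^7/42 + 7 x^6/24 - 21 x^5/10 + 35 x^4/4 - 20 x^3 + 45 x^2/2 - 10 x + 1


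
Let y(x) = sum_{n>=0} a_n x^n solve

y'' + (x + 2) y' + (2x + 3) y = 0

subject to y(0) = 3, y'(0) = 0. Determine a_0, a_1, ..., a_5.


Ansatz: y(x) = sum_{n>=0} a_n x^n, so y'(x) = sum_{n>=1} n a_n x^(n-1) and y''(x) = sum_{n>=2} n(n-1) a_n x^(n-2).
Substitute into P(x) y'' + Q(x) y' + R(x) y = 0 with P(x) = 1, Q(x) = x + 2, R(x) = 2x + 3, and match powers of x.
Initial conditions: a_0 = 3, a_1 = 0.
Setting the coefficient of each power of x to zero and solving order by order (substituting the coefficients already found):
  x^0: 2 a_2 + 2 a_1 + 3 a_0 = 0  ->  2 a_2 = -2 a_1 - 3 a_0 = -9  ->  a_2 = -9/2
  x^1: 6 a_3 + 4 a_2 + 4 a_1 + 2 a_0 = 0  ->  6 a_3 = -4 a_2 - 4 a_1 - 2 a_0 = 12  ->  a_3 = 2
  x^2: 12 a_4 + 6 a_3 + 5 a_2 + 2 a_1 = 0  ->  12 a_4 = -6 a_3 - 5 a_2 - 2 a_1 = 21/2  ->  a_4 = 7/8
  x^3: 20 a_5 + 8 a_4 + 6 a_3 + 2 a_2 = 0  ->  20 a_5 = -8 a_4 - 6 a_3 - 2 a_2 = -10  ->  a_5 = -1/2
Truncated series: y(x) = 3 - (9/2) x^2 + 2 x^3 + (7/8) x^4 - (1/2) x^5 + O(x^6).

a_0 = 3; a_1 = 0; a_2 = -9/2; a_3 = 2; a_4 = 7/8; a_5 = -1/2


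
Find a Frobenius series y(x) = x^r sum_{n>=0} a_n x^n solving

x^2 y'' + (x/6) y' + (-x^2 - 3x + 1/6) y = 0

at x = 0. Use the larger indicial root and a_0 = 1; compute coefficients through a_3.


Write in Frobenius form y'' + (p(x)/x) y' + (q(x)/x^2) y = 0:
  p(x) = 1/6,  q(x) = -x^2 - 3x + 1/6.
Indicial equation: r(r-1) + (1/6) r + (1/6) = 0 -> roots r_1 = 1/2, r_2 = 1/3.
Take r = r_1 = 1/2. Let y(x) = x^r sum_{n>=0} a_n x^n with a_0 = 1.
Substitute y = x^r sum a_n x^n and match x^{r+n}. The recurrence is
  D(n) a_n - 3 a_{n-1} - 1 a_{n-2} = 0,  where D(n) = (r+n)(r+n-1) + (1/6)(r+n) + (1/6).
  a_n = [3 a_{n-1} + 1 a_{n-2}] / D(n).
Since the indicial polynomial factors as (r - r_1)(r - r_2), D(n) = (r_1 + n - r_1)(r_1 + n - r_2) = n(n + 1/6).
Evaluating step by step (a_0 = 1):
  n = 1: D(1) = 1(1 + 1/6) = 7/6; numerator = 3(1) = 3; a_1 = (3)/(7/6) = 18/7
  n = 2: D(2) = 2(2 + 1/6) = 13/3; numerator = 3(18/7) + 1(1) = 61/7; a_2 = (61/7)/(13/3) = 183/91
  n = 3: D(3) = 3(3 + 1/6) = 19/2; numerator = 3(183/91) + 1(18/7) = 783/91; a_3 = (783/91)/(19/2) = 1566/1729

r = 1/2; a_0 = 1; a_1 = 18/7; a_2 = 183/91; a_3 = 1566/1729


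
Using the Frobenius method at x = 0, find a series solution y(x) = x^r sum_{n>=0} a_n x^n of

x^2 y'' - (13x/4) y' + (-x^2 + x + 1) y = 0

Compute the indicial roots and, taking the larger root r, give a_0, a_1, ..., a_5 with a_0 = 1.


Write in Frobenius form y'' + (p(x)/x) y' + (q(x)/x^2) y = 0:
  p(x) = -13/4,  q(x) = -x^2 + x + 1.
Indicial equation: r(r-1) + (-13/4) r + (1) = 0 -> roots r_1 = 4, r_2 = 1/4.
Take r = r_1 = 4. Let y(x) = x^r sum_{n>=0} a_n x^n with a_0 = 1.
Substitute y = x^r sum a_n x^n and match x^{r+n}. The recurrence is
  D(n) a_n + 1 a_{n-1} - 1 a_{n-2} = 0,  where D(n) = (r+n)(r+n-1) + (-13/4)(r+n) + (1).
  a_n = [-1 a_{n-1} + 1 a_{n-2}] / D(n).
Since the indicial polynomial factors as (r - r_1)(r - r_2), D(n) = (r_1 + n - r_1)(r_1 + n - r_2) = n(n + 15/4).
Evaluating step by step (a_0 = 1):
  n = 1: D(1) = 1(1 + 15/4) = 19/4; numerator = -1(1) = -1; a_1 = (-1)/(19/4) = -4/19
  n = 2: D(2) = 2(2 + 15/4) = 23/2; numerator = -1(-4/19) + 1(1) = 23/19; a_2 = (23/19)/(23/2) = 2/19
  n = 3: D(3) = 3(3 + 15/4) = 81/4; numerator = -1(2/19) + 1(-4/19) = -6/19; a_3 = (-6/19)/(81/4) = -8/513
  n = 4: D(4) = 4(4 + 15/4) = 31; numerator = -1(-8/513) + 1(2/19) = 62/513; a_4 = (62/513)/(31) = 2/513
  n = 5: D(5) = 5(5 + 15/4) = 175/4; numerator = -1(2/513) + 1(-8/513) = -10/513; a_5 = (-10/513)/(175/4) = -8/17955

r = 4; a_0 = 1; a_1 = -4/19; a_2 = 2/19; a_3 = -8/513; a_4 = 2/513; a_5 = -8/17955


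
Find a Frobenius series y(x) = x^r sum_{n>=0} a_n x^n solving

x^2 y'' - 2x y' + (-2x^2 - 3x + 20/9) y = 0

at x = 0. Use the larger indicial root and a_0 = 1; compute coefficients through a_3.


Write in Frobenius form y'' + (p(x)/x) y' + (q(x)/x^2) y = 0:
  p(x) = -2,  q(x) = -2x^2 - 3x + 20/9.
Indicial equation: r(r-1) + (-2) r + (20/9) = 0 -> roots r_1 = 5/3, r_2 = 4/3.
Take r = r_1 = 5/3. Let y(x) = x^r sum_{n>=0} a_n x^n with a_0 = 1.
Substitute y = x^r sum a_n x^n and match x^{r+n}. The recurrence is
  D(n) a_n - 3 a_{n-1} - 2 a_{n-2} = 0,  where D(n) = (r+n)(r+n-1) + (-2)(r+n) + (20/9).
  a_n = [3 a_{n-1} + 2 a_{n-2}] / D(n).
Since the indicial polynomial factors as (r - r_1)(r - r_2), D(n) = (r_1 + n - r_1)(r_1 + n - r_2) = n(n + 1/3).
Evaluating step by step (a_0 = 1):
  n = 1: D(1) = 1(1 + 1/3) = 4/3; numerator = 3(1) = 3; a_1 = (3)/(4/3) = 9/4
  n = 2: D(2) = 2(2 + 1/3) = 14/3; numerator = 3(9/4) + 2(1) = 35/4; a_2 = (35/4)/(14/3) = 15/8
  n = 3: D(3) = 3(3 + 1/3) = 10; numerator = 3(15/8) + 2(9/4) = 81/8; a_3 = (81/8)/(10) = 81/80

r = 5/3; a_0 = 1; a_1 = 9/4; a_2 = 15/8; a_3 = 81/80


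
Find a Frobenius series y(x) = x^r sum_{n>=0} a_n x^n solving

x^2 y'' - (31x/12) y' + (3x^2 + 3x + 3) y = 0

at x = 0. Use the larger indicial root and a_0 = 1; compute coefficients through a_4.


Write in Frobenius form y'' + (p(x)/x) y' + (q(x)/x^2) y = 0:
  p(x) = -31/12,  q(x) = 3x^2 + 3x + 3.
Indicial equation: r(r-1) + (-31/12) r + (3) = 0 -> roots r_1 = 9/4, r_2 = 4/3.
Take r = r_1 = 9/4. Let y(x) = x^r sum_{n>=0} a_n x^n with a_0 = 1.
Substitute y = x^r sum a_n x^n and match x^{r+n}. The recurrence is
  D(n) a_n + 3 a_{n-1} + 3 a_{n-2} = 0,  where D(n) = (r+n)(r+n-1) + (-31/12)(r+n) + (3).
  a_n = [-3 a_{n-1} - 3 a_{n-2}] / D(n).
Since the indicial polynomial factors as (r - r_1)(r - r_2), D(n) = (r_1 + n - r_1)(r_1 + n - r_2) = n(n + 11/12).
Evaluating step by step (a_0 = 1):
  n = 1: D(1) = 1(1 + 11/12) = 23/12; numerator = -3(1) = -3; a_1 = (-3)/(23/12) = -36/23
  n = 2: D(2) = 2(2 + 11/12) = 35/6; numerator = -3(-36/23) - 3(1) = 39/23; a_2 = (39/23)/(35/6) = 234/805
  n = 3: D(3) = 3(3 + 11/12) = 47/4; numerator = -3(234/805) - 3(-36/23) = 3078/805; a_3 = (3078/805)/(47/4) = 12312/37835
  n = 4: D(4) = 4(4 + 11/12) = 59/3; numerator = -3(12312/37835) - 3(234/805) = -1998/1081; a_4 = (-1998/1081)/(59/3) = -5994/63779

r = 9/4; a_0 = 1; a_1 = -36/23; a_2 = 234/805; a_3 = 12312/37835; a_4 = -5994/63779


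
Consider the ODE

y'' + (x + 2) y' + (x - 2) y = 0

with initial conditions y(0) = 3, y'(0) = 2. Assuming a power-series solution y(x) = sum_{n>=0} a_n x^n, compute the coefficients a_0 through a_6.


Ansatz: y(x) = sum_{n>=0} a_n x^n, so y'(x) = sum_{n>=1} n a_n x^(n-1) and y''(x) = sum_{n>=2} n(n-1) a_n x^(n-2).
Substitute into P(x) y'' + Q(x) y' + R(x) y = 0 with P(x) = 1, Q(x) = x + 2, R(x) = x - 2, and match powers of x.
Initial conditions: a_0 = 3, a_1 = 2.
Setting the coefficient of each power of x to zero and solving order by order (substituting the coefficients already found):
  x^0: 2 a_2 + 2 a_1 - 2 a_0 = 0  ->  2 a_2 = -2 a_1 + 2 a_0 = 2  ->  a_2 = 1
  x^1: 6 a_3 + 4 a_2 - a_1 + a_0 = 0  ->  6 a_3 = -4 a_2 + a_1 - a_0 = -5  ->  a_3 = -5/6
  x^2: 12 a_4 + 6 a_3 + a_1 = 0  ->  12 a_4 = -6 a_3 - a_1 = 3  ->  a_4 = 1/4
  x^3: 20 a_5 + 8 a_4 + a_3 + a_2 = 0  ->  20 a_5 = -8 a_4 - a_3 - a_2 = -13/6  ->  a_5 = -13/120
  x^4: 30 a_6 + 10 a_5 + 2 a_4 + a_3 = 0  ->  30 a_6 = -10 a_5 - 2 a_4 - a_3 = 17/12  ->  a_6 = 17/360
Truncated series: y(x) = 3 + 2 x + x^2 - (5/6) x^3 + (1/4) x^4 - (13/120) x^5 + (17/360) x^6 + O(x^7).

a_0 = 3; a_1 = 2; a_2 = 1; a_3 = -5/6; a_4 = 1/4; a_5 = -13/120; a_6 = 17/360
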